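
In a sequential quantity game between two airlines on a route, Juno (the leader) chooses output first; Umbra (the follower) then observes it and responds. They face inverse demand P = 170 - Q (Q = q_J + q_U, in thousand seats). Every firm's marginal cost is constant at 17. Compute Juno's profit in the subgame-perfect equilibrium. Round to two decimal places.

Solve by backward induction. Given q_J, the follower Umbra maximises π_U = (170 - q_J - q_U)q_U - 17q_U.
Setting the follower's marginal profit to zero, 153 - q_J - 2q_U = 0, i.e. q_U = (153 - q_J)/2.
Juno substitutes q_U(q_J) into its own profit: π_J = q_J(170 - q_J - (153 - q_J)/2) - 17q_J = (187/2 - (1/2)q_J)q_J - 17q_J.
The leader's first-order condition 153/2 - q_J = 0 yields q_J = 153/2.
Then q_U = (153 - 153/2)/2 = 153/4.
Price P = 170 - 459/4 = 221/4.
Juno's profit: (221/4 - 17)·(153/2) = 2926.1250.

2926.13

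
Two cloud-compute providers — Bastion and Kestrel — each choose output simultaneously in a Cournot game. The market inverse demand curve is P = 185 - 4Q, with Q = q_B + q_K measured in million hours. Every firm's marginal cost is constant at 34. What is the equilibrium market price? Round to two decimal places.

Each firm earns π_i = (185 - 4Q)q_i - 34q_i.
First-order condition (treating rivals' output as given): 151 - 8q_i - 4q_j = 0.
With identical firms every q_j equals q_i, so q_j = q_i and 151 = 12q_i, giving q_i = 151/12.
Total output Q = 151/6, so price P = 185 - 4·(151/6) = 253/3.

84.33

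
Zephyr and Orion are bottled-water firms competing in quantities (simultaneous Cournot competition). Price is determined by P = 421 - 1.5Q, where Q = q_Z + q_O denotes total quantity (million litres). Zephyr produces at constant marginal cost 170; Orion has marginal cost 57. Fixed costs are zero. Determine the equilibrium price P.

216

Zephyr's profit: π_Z = (421 - 1.5Q)q_Z - (170q_Z). Setting ∂π_Z/∂q_Z = 0: 251 - 3q_Z - (3/2)(q_O) = 0.
Orion's profit: π_O = (421 - 1.5Q)q_O - (57q_O). Setting ∂π_O/∂q_O = 0: 364 - 3q_O - (3/2)(q_Z) = 0.
Best responses: q_Z = (251 - (3/2)q_O)/3, q_O = (364 - (3/2)q_Z)/3.
Substituting one into the other gives q_Z = 92/3 and q_O = 106.
Total output Q = 410/3, so price P = 421 - (3/2)·(410/3) = 216.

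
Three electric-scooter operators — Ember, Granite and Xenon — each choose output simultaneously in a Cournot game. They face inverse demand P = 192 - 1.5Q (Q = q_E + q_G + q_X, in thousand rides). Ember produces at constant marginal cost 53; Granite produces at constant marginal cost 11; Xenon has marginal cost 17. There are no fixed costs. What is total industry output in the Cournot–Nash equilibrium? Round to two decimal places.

Ember's profit: π_E = (192 - 1.5Q)q_E - (53q_E). Setting ∂π_E/∂q_E = 0: 139 - 3q_E - (3/2)(q_G + q_X) = 0.
Granite's profit: π_G = (192 - 1.5Q)q_G - (11q_G). Setting ∂π_G/∂q_G = 0: 181 - 3q_G - (3/2)(q_E + q_X) = 0.
Xenon's first-order condition: 175 - 3q_X - (3/2)(q_E + q_G) = 0.
Summing all 3 equations gives 495 − 6Q = 0, hence Q = 165/2.
Back-substituting: q_E = (139 − 495/4)/(3/2) = 61/6, q_G = (181 − 495/4)/(3/2) = 229/6, q_X = (175 − 495/4)/(3/2) = 205/6.
Total output Q = 61/6 + 229/6 + 205/6 = 165/2.

82.50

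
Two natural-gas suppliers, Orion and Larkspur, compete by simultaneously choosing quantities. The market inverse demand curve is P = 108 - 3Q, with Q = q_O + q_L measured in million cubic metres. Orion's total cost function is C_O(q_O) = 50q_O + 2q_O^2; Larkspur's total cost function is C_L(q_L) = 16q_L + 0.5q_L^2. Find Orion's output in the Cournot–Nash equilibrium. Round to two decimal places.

Orion's profit: π_O = (108 - 3Q)q_O - (50q_O + 2q_O²). Setting ∂π_O/∂q_O = 0: 58 - 10q_O - 3(q_L) = 0.
Larkspur's profit: π_L = (108 - 3Q)q_L - (16q_L + (1/2)q_L²). Setting ∂π_L/∂q_L = 0: 92 - 7q_L - 3(q_O) = 0.
Rearranging gives the reaction functions q_O = (58 - 3q_L)/10 and q_L = (92 - 3q_O)/7.
Substituting one into the other gives q_O = 130/61 and q_L = 746/61.

2.13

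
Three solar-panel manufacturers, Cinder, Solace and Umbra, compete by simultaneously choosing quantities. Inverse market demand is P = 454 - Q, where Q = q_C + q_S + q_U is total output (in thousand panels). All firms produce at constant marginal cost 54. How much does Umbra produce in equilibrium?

100

Each firm earns π_i = (454 - Q)q_i - 54q_i.
Setting ∂π_i/∂q_i = 0 with rivals' quantities fixed: 400 - 2q_i - Σ_{j≠i} q_j = 0.
With identical firms every q_j equals q_i, so Σ_{j≠i} q_j = 2q_i and 400 = 4q_i, giving q_i = 100.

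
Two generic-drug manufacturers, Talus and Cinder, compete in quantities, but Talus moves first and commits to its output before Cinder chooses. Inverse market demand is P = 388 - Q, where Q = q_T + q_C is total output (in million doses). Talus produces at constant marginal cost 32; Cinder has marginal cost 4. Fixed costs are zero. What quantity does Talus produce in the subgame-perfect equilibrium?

164

Solve by backward induction. Given q_T, the follower Cinder maximises π_C = (388 - q_T - q_C)q_C - 4q_C.
Follower FOC: 384 - q_T - 2q_C = 0, so q_C(q_T) = (384 - q_T)/2.
Talus substitutes q_C(q_T) into its own profit: π_T = q_T(388 - q_T - (384 - q_T)/2) - 32q_T = (196 - (1/2)q_T)q_T - 32q_T.
Leader FOC: 164 - q_T = 0, so q_T = 164.
Then q_C = (384 - 164)/2 = 110.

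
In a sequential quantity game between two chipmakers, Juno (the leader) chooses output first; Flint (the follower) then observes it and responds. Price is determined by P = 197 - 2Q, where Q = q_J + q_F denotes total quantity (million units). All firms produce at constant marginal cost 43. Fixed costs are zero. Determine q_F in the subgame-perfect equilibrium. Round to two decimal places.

19.25

Solve by backward induction. Given q_J, the follower Flint maximises π_F = (197 - 2q_J - 2q_F)q_F - 43q_F.
∂π_F/∂q_F = 154 - 2q_J - 4q_F = 0 gives the reaction function q_F = (154 - 2q_J)/4.
The leader anticipates this reaction. Substituting into P = 197 - 2Q gives P = 120 - q_J, so π_J = (120 - q_J)q_J - 43q_J.
The leader's first-order condition 77 - 2q_J = 0 yields q_J = 77/2.
Then q_F = (154 - 2·(77/2))/4 = 77/4.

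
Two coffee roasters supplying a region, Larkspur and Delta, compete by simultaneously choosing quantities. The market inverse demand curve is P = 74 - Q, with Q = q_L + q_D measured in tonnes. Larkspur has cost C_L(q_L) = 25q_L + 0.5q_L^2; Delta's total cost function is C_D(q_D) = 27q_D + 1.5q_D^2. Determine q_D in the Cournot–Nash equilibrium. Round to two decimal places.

Larkspur's profit: π_L = (74 - Q)q_L - (25q_L + (1/2)q_L²). Setting ∂π_L/∂q_L = 0: 49 - 3q_L - (q_D) = 0.
Delta's first-order condition: 47 - 5q_D - (q_L) = 0.
Rearranging gives the reaction functions q_L = (49 - q_D)/3 and q_D = (47 - q_L)/5.
Solving the pair: q_L = 99/7, q_D = 46/7.

6.57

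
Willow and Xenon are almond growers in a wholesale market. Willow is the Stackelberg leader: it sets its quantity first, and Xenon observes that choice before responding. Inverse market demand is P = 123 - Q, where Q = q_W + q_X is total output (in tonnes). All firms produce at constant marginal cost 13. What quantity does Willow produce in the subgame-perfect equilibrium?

55

The follower Xenon best-responds to any q_W: π_X = (123 - Q)q_X - 13q_X.
Follower FOC: 110 - q_W - 2q_X = 0, so q_X(q_W) = (110 - q_W)/2.
The leader anticipates this reaction. Substituting into P = 123 - Q gives P = 68 - (1/2)q_W, so π_W = (68 - (1/2)q_W)q_W - 13q_W.
Maximising: ∂π_W/∂q_W = 55 - q_W = 0, giving q_W = 55.
Then q_X = (110 - 55)/2 = 55/2.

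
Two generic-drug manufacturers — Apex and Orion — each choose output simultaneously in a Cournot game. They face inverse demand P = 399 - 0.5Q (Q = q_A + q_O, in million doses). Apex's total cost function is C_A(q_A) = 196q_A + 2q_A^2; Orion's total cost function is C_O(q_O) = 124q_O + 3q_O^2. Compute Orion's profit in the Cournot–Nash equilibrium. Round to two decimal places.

Apex's profit: π_A = (399 - 0.5Q)q_A - (196q_A + 2q_A²). Setting ∂π_A/∂q_A = 0: 203 - 5q_A - (1/2)(q_O) = 0.
Orion's first-order condition: 275 - 7q_O - (1/2)(q_A) = 0.
Best responses: q_A = (203 - (1/2)q_O)/5, q_O = (275 - (1/2)q_A)/7.
Solving the pair: q_A = 36.9353, q_O = 36.6475.
Price P = 399 - (1/2)·73.5827 = 362.2086.
Orion's profit: 362.2086·36.6475 - 124·36.6475 - 3·36.6475² = 4700.6328.

4700.63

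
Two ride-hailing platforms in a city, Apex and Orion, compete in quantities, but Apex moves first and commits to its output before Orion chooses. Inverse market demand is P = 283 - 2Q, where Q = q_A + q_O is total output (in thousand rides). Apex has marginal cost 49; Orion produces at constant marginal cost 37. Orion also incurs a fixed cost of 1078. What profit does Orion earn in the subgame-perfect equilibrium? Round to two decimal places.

1200.13

Solve by backward induction. Given q_A, the follower Orion maximises π_O = (283 - 2q_A - 2q_O)q_O - 37q_O.
∂π_O/∂q_O = 246 - 2q_A - 4q_O = 0 gives the reaction function q_O = (246 - 2q_A)/4.
The leader anticipates this reaction. Substituting into P = 283 - 2Q gives P = 160 - q_A, so π_A = (160 - q_A)q_A - 49q_A.
Maximising: ∂π_A/∂q_A = 111 - 2q_A = 0, giving q_A = 111/2.
Then q_O = (246 - 2·(111/2))/4 = 135/4.
Price P = 283 - 2·(357/4) = 209/2.
Orion's profit: (209/2 - 37)·(135/4) - 1078 = 1200.1250.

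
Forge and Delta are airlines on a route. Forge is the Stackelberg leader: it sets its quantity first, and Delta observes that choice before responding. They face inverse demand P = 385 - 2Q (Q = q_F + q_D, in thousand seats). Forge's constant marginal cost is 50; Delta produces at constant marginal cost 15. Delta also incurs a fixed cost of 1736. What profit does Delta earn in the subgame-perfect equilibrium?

4314

The follower Delta best-responds to any q_F: π_D = (385 - 2Q)q_D - 15q_D.
Setting the follower's marginal profit to zero, 370 - 2q_F - 4q_D = 0, i.e. q_D = (370 - 2q_F)/4.
Forge substitutes q_D(q_F) into its own profit: π_F = q_F(385 - 2q_F - (370 - 2q_F)/2) - 50q_F = (200 - q_F)q_F - 50q_F.
Maximising: ∂π_F/∂q_F = 150 - 2q_F = 0, giving q_F = 75.
Then q_D = (370 - 2·75)/4 = 55.
Price P = 385 - 2·130 = 125.
Delta's profit: (125 - 15)·55 - 1736 = 4314.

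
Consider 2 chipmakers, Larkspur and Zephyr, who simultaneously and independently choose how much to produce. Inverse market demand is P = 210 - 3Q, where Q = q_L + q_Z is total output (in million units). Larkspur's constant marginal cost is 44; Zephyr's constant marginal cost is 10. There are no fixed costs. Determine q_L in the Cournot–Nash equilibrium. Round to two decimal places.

Larkspur's profit: π_L = (210 - 3Q)q_L - (44q_L). Setting ∂π_L/∂q_L = 0: 166 - 6q_L - 3(q_Z) = 0.
Zephyr's profit: π_Z = (210 - 3Q)q_Z - (10q_Z). Setting ∂π_Z/∂q_Z = 0: 200 - 6q_Z - 3(q_L) = 0.
Best responses: q_L = (166 - 3q_Z)/6, q_Z = (200 - 3q_L)/6.
Substituting one into the other gives q_L = 44/3 and q_Z = 26.

14.67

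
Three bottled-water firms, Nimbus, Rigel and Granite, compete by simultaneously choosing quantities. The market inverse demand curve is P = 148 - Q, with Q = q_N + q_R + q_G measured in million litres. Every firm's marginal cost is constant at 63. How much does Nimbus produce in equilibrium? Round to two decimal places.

A representative firm's profit is π_i = q_i(148 - Q) - 63q_i.
First-order condition (treating rivals' output as given): 85 - 2q_i - Σ_{j≠i} q_j = 0.
By symmetry each firm produces the same amount; substituting Σ_{j≠i} q_j = 2q_i yields q_i = 85/4.

21.25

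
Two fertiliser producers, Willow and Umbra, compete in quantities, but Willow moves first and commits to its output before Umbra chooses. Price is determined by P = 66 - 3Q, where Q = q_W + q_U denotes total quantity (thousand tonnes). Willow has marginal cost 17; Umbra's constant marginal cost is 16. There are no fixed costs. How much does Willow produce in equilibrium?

8

Solve by backward induction. Given q_W, the follower Umbra maximises π_U = (66 - 3q_W - 3q_U)q_U - 16q_U.
Follower FOC: 50 - 3q_W - 6q_U = 0, so q_U(q_W) = (50 - 3q_W)/6.
Willow substitutes q_U(q_W) into its own profit: π_W = q_W(66 - 3q_W - (50 - 3q_W)/2) - 17q_W = (41 - (3/2)q_W)q_W - 17q_W.
Leader FOC: 24 - 3q_W = 0, so q_W = 8.
Then q_U = (50 - 3·8)/6 = 13/3.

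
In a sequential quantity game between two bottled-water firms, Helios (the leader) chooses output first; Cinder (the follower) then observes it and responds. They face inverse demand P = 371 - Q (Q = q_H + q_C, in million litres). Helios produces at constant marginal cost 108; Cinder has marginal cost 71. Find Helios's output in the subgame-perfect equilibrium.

Solve by backward induction. Given q_H, the follower Cinder maximises π_C = (371 - q_H - q_C)q_C - 71q_C.
Follower FOC: 300 - q_H - 2q_C = 0, so q_C(q_H) = (300 - q_H)/2.
The leader anticipates this reaction. Substituting into P = 371 - Q gives P = 221 - (1/2)q_H, so π_H = (221 - (1/2)q_H)q_H - 108q_H.
The leader's first-order condition 113 - q_H = 0 yields q_H = 113.
Then q_C = (300 - 113)/2 = 187/2.

113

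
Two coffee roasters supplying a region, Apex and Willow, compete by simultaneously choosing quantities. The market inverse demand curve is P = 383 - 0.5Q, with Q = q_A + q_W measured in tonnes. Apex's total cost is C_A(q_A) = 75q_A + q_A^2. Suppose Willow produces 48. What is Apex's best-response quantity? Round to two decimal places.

With the rival's output fixed at 48, Apex's profit is π_A = (383 - (1/2)·48 - (1/2)q_A)q_A - (75q_A + q_A²) = (359 - (1/2)q_A)q_A - (75q_A + q_A²).
∂π_A/∂q_A = 284 - 3q_A = 0, so q_A = 284/3.

94.67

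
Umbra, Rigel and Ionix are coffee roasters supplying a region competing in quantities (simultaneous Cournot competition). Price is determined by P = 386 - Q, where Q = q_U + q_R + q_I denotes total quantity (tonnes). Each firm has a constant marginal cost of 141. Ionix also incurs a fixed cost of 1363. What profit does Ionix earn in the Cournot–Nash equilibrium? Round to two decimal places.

A representative firm's profit is π_i = q_i(386 - Q) - 141q_i.
First-order condition (treating rivals' output as given): 245 - 2q_i - Σ_{j≠i} q_j = 0.
By symmetry each firm produces the same amount; substituting Σ_{j≠i} q_j = 2q_i yields q_i = 245/4.
Price P = 386 - 735/4 = 809/4.
Ionix's profit: (809/4 - 141)·(245/4) - 1363 = 2388.5625.

2388.56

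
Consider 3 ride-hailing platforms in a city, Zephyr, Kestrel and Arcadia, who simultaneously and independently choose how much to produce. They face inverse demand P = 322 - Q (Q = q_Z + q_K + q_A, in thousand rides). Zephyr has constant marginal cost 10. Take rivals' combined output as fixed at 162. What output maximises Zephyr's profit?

75

With rivals' combined output fixed at 162, Zephyr's profit is π_Z = (322 - 162 - q_Z)q_Z - (10q_Z) = (160 - q_Z)q_Z - (10q_Z).
∂π_Z/∂q_Z = 150 - 2q_Z = 0, so q_Z = 75.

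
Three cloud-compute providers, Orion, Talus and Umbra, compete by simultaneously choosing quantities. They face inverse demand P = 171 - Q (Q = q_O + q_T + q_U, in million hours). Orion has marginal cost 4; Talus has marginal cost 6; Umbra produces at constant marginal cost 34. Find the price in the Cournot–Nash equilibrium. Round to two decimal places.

53.75

Orion's profit: π_O = (171 - Q)q_O - (4q_O). Setting ∂π_O/∂q_O = 0: 167 - 2q_O - (q_T + q_U) = 0.
Talus's first-order condition: 165 - 2q_T - (q_O + q_U) = 0.
Umbra's first-order condition: 137 - 2q_U - (q_O + q_T) = 0.
Adding the 3 conditions: 469 − 2Q − 2Q = 0, i.e. Q = 469/4.
Back-substituting: q_O = (167 − 469/4) = 199/4, q_T = (165 − 469/4) = 191/4, q_U = (137 − 469/4) = 79/4.
Total output Q = 469/4, so price P = 171 - 469/4 = 215/4.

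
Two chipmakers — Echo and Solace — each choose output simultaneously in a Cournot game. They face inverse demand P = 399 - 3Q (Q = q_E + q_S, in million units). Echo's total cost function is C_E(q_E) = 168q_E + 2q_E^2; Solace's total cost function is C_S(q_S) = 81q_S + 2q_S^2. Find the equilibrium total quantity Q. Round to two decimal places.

Echo's profit: π_E = (399 - 3Q)q_E - (168q_E + 2q_E²). Setting ∂π_E/∂q_E = 0: 231 - 10q_E - 3(q_S) = 0.
Solace's first-order condition: 318 - 10q_S - 3(q_E) = 0.
So q_E = (231 - 3q_S)/10 and q_S = (318 - 3q_E)/10.
Substituting one into the other gives q_E = 1356/91 and q_S = 27.3297.
Total output Q = 1356/91 + 27.3297 = 549/13.

42.23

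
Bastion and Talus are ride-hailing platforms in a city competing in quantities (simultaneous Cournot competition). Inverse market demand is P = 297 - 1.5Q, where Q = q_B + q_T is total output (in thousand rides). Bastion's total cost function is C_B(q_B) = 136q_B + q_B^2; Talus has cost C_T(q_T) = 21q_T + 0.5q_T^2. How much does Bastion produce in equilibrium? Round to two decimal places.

12.96

Bastion's profit: π_B = (297 - 1.5Q)q_B - (136q_B + q_B²). Setting ∂π_B/∂q_B = 0: 161 - 5q_B - (3/2)(q_T) = 0.
Talus's profit: π_T = (297 - 1.5Q)q_T - (21q_T + (1/2)q_T²). Setting ∂π_T/∂q_T = 0: 276 - 4q_T - (3/2)(q_B) = 0.
Rearranging gives the reaction functions q_B = (161 - (3/2)q_T)/5 and q_T = (276 - (3/2)q_B)/4.
Substituting one into the other gives q_B = 920/71 and q_T = 64.1408.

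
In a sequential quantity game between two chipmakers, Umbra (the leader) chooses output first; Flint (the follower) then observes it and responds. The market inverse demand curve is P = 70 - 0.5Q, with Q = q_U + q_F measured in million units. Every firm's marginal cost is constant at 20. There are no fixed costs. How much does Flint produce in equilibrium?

25

The follower Flint best-responds to any q_U: π_F = (70 - 0.5Q)q_F - 20q_F.
Follower FOC: 50 - (1/2)q_U - q_F = 0, so q_F(q_U) = (50 - (1/2)q_U).
The leader anticipates this reaction. Substituting into P = 70 - 0.5Q gives P = 45 - (1/4)q_U, so π_U = (45 - (1/4)q_U)q_U - 20q_U.
Maximising: ∂π_U/∂q_U = 25 - (1/2)q_U = 0, giving q_U = 50.
Then q_F = (50 - (1/2)·50) = 25.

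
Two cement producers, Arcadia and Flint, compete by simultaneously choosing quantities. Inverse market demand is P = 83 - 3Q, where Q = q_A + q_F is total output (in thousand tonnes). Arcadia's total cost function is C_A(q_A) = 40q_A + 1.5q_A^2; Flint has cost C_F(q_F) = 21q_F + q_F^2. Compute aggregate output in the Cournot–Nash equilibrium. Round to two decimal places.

9.32

Arcadia's profit: π_A = (83 - 3Q)q_A - (40q_A + (3/2)q_A²). Setting ∂π_A/∂q_A = 0: 43 - 9q_A - 3(q_F) = 0.
Flint's first-order condition: 62 - 8q_F - 3(q_A) = 0.
So q_A = (43 - 3q_F)/9 and q_F = (62 - 3q_A)/8.
Substituting one into the other gives q_A = 158/63 and q_F = 143/21.
Total output Q = 158/63 + 143/21 = 587/63.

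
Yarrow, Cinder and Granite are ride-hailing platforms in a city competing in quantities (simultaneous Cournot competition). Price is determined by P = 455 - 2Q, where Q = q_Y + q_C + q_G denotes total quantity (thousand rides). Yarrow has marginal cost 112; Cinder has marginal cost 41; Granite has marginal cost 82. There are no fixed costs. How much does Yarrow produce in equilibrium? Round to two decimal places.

30.25

Yarrow's profit: π_Y = (455 - 2Q)q_Y - (112q_Y). Setting ∂π_Y/∂q_Y = 0: 343 - 4q_Y - 2(q_C + q_G) = 0.
Cinder's profit: π_C = (455 - 2Q)q_C - (41q_C). Setting ∂π_C/∂q_C = 0: 414 - 4q_C - 2(q_Y + q_G) = 0.
Granite's first-order condition: 373 - 4q_G - 2(q_Y + q_C) = 0.
Summing all 3 equations gives 1130 − 8Q = 0, hence Q = 565/4.
Back-substituting: q_Y = (343 − 565/2)/2 = 121/4, q_C = (414 − 565/2)/2 = 263/4, q_G = (373 − 565/2)/2 = 181/4.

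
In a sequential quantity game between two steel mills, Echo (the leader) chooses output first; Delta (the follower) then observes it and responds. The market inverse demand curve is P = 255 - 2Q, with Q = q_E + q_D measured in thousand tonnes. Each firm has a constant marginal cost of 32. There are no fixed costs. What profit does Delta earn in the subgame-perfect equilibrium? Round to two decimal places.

The follower Delta best-responds to any q_E: π_D = (255 - 2Q)q_D - 32q_D.
Setting the follower's marginal profit to zero, 223 - 2q_E - 4q_D = 0, i.e. q_D = (223 - 2q_E)/4.
Echo substitutes q_D(q_E) into its own profit: π_E = q_E(255 - 2q_E - (223 - 2q_E)/2) - 32q_E = (287/2 - q_E)q_E - 32q_E.
Leader FOC: 223/2 - 2q_E = 0, so q_E = 223/4.
Then q_D = (223 - 2·(223/4))/4 = 223/8.
Price P = 255 - 2·(669/8) = 351/4.
Delta's profit: (351/4 - 32)·(223/8) = 1554.0313.

1554.03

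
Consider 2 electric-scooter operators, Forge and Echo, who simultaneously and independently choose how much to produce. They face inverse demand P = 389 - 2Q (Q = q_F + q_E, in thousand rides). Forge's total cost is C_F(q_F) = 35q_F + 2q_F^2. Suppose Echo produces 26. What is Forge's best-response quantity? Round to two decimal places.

37.75

With the rival's output fixed at 26, Forge's profit is π_F = (389 - 2·26 - 2q_F)q_F - (35q_F + 2q_F²) = (337 - 2q_F)q_F - (35q_F + 2q_F²).
∂π_F/∂q_F = 302 - 8q_F = 0, so q_F = 151/4.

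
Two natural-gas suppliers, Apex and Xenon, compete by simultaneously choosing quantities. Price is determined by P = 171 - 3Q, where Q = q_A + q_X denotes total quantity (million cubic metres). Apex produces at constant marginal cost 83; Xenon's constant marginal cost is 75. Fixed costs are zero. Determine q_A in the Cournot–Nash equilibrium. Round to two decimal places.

8.89

Apex's profit: π_A = (171 - 3Q)q_A - (83q_A). Setting ∂π_A/∂q_A = 0: 88 - 6q_A - 3(q_X) = 0.
Xenon's first-order condition: 96 - 6q_X - 3(q_A) = 0.
Best responses: q_A = (88 - 3q_X)/6, q_X = (96 - 3q_A)/6.
Substituting one into the other gives q_A = 80/9 and q_X = 104/9.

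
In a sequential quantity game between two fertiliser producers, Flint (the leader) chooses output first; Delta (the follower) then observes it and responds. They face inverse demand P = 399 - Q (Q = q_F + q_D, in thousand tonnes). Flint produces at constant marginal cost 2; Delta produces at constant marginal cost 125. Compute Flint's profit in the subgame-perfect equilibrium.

33800

Solve by backward induction. Given q_F, the follower Delta maximises π_D = (399 - q_F - q_D)q_D - 125q_D.
∂π_D/∂q_D = 274 - q_F - 2q_D = 0 gives the reaction function q_D = (274 - q_F)/2.
The leader anticipates this reaction. Substituting into P = 399 - Q gives P = 262 - (1/2)q_F, so π_F = (262 - (1/2)q_F)q_F - 2q_F.
Maximising: ∂π_F/∂q_F = 260 - q_F = 0, giving q_F = 260.
Then q_D = (274 - 260)/2 = 7.
Price P = 399 - 267 = 132.
Flint's profit: (132 - 2)·260 = 33800.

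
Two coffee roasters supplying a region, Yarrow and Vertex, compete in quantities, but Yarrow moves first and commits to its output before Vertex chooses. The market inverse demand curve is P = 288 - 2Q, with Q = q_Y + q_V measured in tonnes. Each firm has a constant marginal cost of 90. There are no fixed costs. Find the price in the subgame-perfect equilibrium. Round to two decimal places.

The follower Vertex best-responds to any q_Y: π_V = (288 - 2Q)q_V - 90q_V.
Setting the follower's marginal profit to zero, 198 - 2q_Y - 4q_V = 0, i.e. q_V = (198 - 2q_Y)/4.
Yarrow substitutes q_V(q_Y) into its own profit: π_Y = q_Y(288 - 2q_Y - (198 - 2q_Y)/2) - 90q_Y = (189 - q_Y)q_Y - 90q_Y.
The leader's first-order condition 99 - 2q_Y = 0 yields q_Y = 99/2.
Then q_V = (198 - 2·(99/2))/4 = 99/4.
Total output Q = 297/4, so price P = 288 - 2·(297/4) = 279/2.

139.50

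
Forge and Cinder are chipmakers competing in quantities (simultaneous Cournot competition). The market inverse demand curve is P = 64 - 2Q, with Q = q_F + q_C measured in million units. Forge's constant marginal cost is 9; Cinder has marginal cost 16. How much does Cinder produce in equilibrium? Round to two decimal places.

Forge's profit: π_F = (64 - 2Q)q_F - (9q_F). Setting ∂π_F/∂q_F = 0: 55 - 4q_F - 2(q_C) = 0.
Cinder's first-order condition: 48 - 4q_C - 2(q_F) = 0.
Rearranging gives the reaction functions q_F = (55 - 2q_C)/4 and q_C = (48 - 2q_F)/4.
Solving the pair: q_F = 31/3, q_C = 41/6.

6.83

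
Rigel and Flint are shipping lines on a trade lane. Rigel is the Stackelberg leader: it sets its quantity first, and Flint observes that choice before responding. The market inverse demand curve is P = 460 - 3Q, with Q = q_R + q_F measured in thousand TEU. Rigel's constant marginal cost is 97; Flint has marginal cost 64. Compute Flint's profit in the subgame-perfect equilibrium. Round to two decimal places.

4446.75

The follower Flint best-responds to any q_R: π_F = (460 - 3Q)q_F - 64q_F.
Setting the follower's marginal profit to zero, 396 - 3q_R - 6q_F = 0, i.e. q_F = (396 - 3q_R)/6.
The leader anticipates this reaction. Substituting into P = 460 - 3Q gives P = 262 - (3/2)q_R, so π_R = (262 - (3/2)q_R)q_R - 97q_R.
Leader FOC: 165 - 3q_R = 0, so q_R = 55.
Then q_F = (396 - 3·55)/6 = 77/2.
Price P = 460 - 3·(187/2) = 359/2.
Flint's profit: (359/2 - 64)·(77/2) = 4446.7500.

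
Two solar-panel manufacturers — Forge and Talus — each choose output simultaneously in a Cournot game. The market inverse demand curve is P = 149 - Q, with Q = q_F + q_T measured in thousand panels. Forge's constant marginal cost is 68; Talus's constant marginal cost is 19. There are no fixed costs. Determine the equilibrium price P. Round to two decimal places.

78.67

Forge's profit: π_F = (149 - Q)q_F - (68q_F). Setting ∂π_F/∂q_F = 0: 81 - 2q_F - (q_T) = 0.
Talus's profit: π_T = (149 - Q)q_T - (19q_T). Setting ∂π_T/∂q_T = 0: 130 - 2q_T - (q_F) = 0.
Best responses: q_F = (81 - q_T)/2, q_T = (130 - q_F)/2.
Substituting one into the other gives q_F = 32/3 and q_T = 179/3.
Total output Q = 211/3, so price P = 149 - 211/3 = 236/3.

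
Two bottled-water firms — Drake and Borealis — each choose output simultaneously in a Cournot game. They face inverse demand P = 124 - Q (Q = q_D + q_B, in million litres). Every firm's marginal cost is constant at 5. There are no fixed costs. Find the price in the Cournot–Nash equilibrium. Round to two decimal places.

44.67

Each firm earns π_i = (124 - Q)q_i - 5q_i.
First-order condition (treating rivals' output as given): 119 - 2q_i - q_j = 0.
With identical firms every q_j equals q_i, so q_j = q_i and 119 = 3q_i, giving q_i = 119/3.
Total output Q = 238/3, so price P = 124 - 238/3 = 134/3.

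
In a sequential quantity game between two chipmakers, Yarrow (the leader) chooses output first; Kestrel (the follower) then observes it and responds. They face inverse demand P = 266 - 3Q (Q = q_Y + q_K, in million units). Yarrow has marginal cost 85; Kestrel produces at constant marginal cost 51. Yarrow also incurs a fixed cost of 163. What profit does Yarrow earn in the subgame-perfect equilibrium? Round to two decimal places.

Solve by backward induction. Given q_Y, the follower Kestrel maximises π_K = (266 - 3q_Y - 3q_K)q_K - 51q_K.
Follower FOC: 215 - 3q_Y - 6q_K = 0, so q_K(q_Y) = (215 - 3q_Y)/6.
The leader anticipates this reaction. Substituting into P = 266 - 3Q gives P = 317/2 - (3/2)q_Y, so π_Y = (317/2 - (3/2)q_Y)q_Y - 85q_Y.
The leader's first-order condition 147/2 - 3q_Y = 0 yields q_Y = 49/2.
Then q_K = (215 - 3·(49/2))/6 = 283/12.
Price P = 266 - 3·(577/12) = 487/4.
Yarrow's profit: (487/4 - 85)·(49/2) - 163 = 737.3750.

737.38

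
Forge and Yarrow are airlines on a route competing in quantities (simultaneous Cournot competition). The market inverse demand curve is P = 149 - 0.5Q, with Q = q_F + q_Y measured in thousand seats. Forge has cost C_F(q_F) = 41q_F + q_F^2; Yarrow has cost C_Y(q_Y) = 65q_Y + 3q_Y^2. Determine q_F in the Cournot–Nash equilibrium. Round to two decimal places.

Forge's profit: π_F = (149 - 0.5Q)q_F - (41q_F + q_F²). Setting ∂π_F/∂q_F = 0: 108 - 3q_F - (1/2)(q_Y) = 0.
Yarrow's profit: π_Y = (149 - 0.5Q)q_Y - (65q_Y + 3q_Y²). Setting ∂π_Y/∂q_Y = 0: 84 - 7q_Y - (1/2)(q_F) = 0.
Rearranging gives the reaction functions q_F = (108 - (1/2)q_Y)/3 and q_Y = (84 - (1/2)q_F)/7.
Solving the pair: q_F = 34.4096, q_Y = 792/83.

34.41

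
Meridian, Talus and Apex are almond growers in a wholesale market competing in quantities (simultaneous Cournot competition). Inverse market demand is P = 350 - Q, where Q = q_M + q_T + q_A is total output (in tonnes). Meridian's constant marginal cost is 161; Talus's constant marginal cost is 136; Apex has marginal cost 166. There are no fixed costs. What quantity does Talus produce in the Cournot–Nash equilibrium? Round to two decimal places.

Meridian's profit: π_M = (350 - Q)q_M - (161q_M). Setting ∂π_M/∂q_M = 0: 189 - 2q_M - (q_T + q_A) = 0.
Talus's profit: π_T = (350 - Q)q_T - (136q_T). Setting ∂π_T/∂q_T = 0: 214 - 2q_T - (q_M + q_A) = 0.
Apex's profit: π_A = (350 - Q)q_A - (166q_A). Setting ∂π_A/∂q_A = 0: 184 - 2q_A - (q_M + q_T) = 0.
Summing all 3 equations gives 587 − 4Q = 0, hence Q = 587/4.
Back-substituting: q_M = (189 − 587/4) = 169/4, q_T = (214 − 587/4) = 269/4, q_A = (184 − 587/4) = 149/4.

67.25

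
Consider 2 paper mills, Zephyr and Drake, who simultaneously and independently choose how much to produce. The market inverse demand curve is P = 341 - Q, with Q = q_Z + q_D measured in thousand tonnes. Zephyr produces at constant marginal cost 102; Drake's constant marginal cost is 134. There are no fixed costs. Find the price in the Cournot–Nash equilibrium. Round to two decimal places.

Zephyr's profit: π_Z = (341 - Q)q_Z - (102q_Z). Setting ∂π_Z/∂q_Z = 0: 239 - 2q_Z - (q_D) = 0.
Drake's first-order condition: 207 - 2q_D - (q_Z) = 0.
Rearranging gives the reaction functions q_Z = (239 - q_D)/2 and q_D = (207 - q_Z)/2.
Substituting one into the other gives q_Z = 271/3 and q_D = 175/3.
Total output Q = 446/3, so price P = 341 - 446/3 = 577/3.

192.33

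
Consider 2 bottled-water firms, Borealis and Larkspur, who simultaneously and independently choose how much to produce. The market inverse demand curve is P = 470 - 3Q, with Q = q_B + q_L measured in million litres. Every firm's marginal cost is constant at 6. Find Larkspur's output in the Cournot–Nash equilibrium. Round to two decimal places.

51.56

A representative firm's profit is π_i = q_i(470 - 3Q) - 6q_i.
Setting ∂π_i/∂q_i = 0 with rivals' quantities fixed: 464 - 6q_i - 3q_j = 0.
By symmetry each firm produces the same amount; substituting q_j = q_i yields q_i = 464/9.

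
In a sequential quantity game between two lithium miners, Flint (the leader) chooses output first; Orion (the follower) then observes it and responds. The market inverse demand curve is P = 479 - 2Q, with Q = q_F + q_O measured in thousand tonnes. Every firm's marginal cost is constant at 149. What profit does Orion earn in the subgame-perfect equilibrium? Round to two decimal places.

The follower Orion best-responds to any q_F: π_O = (479 - 2Q)q_O - 149q_O.
Follower FOC: 330 - 2q_F - 4q_O = 0, so q_O(q_F) = (330 - 2q_F)/4.
Flint substitutes q_O(q_F) into its own profit: π_F = q_F(479 - 2q_F - (330 - 2q_F)/2) - 149q_F = (314 - q_F)q_F - 149q_F.
Leader FOC: 165 - 2q_F = 0, so q_F = 165/2.
Then q_O = (330 - 2·(165/2))/4 = 165/4.
Price P = 479 - 2·(495/4) = 463/2.
Orion's profit: (463/2 - 149)·(165/4) = 3403.1250.

3403.13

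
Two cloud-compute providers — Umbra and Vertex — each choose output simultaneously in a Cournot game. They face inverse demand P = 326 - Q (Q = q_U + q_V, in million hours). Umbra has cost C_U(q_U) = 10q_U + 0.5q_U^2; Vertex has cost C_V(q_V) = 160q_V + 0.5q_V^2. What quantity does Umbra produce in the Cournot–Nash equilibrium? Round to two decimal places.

Umbra's profit: π_U = (326 - Q)q_U - (10q_U + (1/2)q_U²). Setting ∂π_U/∂q_U = 0: 316 - 3q_U - (q_V) = 0.
Vertex's first-order condition: 166 - 3q_V - (q_U) = 0.
Best responses: q_U = (316 - q_V)/3, q_V = (166 - q_U)/3.
Substituting one into the other gives q_U = 391/4 and q_V = 91/4.

97.75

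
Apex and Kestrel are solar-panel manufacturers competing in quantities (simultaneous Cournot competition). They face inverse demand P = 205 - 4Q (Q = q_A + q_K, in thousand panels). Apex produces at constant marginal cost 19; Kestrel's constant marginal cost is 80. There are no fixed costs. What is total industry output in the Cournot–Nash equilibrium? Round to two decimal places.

25.92

Apex's profit: π_A = (205 - 4Q)q_A - (19q_A). Setting ∂π_A/∂q_A = 0: 186 - 8q_A - 4(q_K) = 0.
Kestrel's profit: π_K = (205 - 4Q)q_K - (80q_K). Setting ∂π_K/∂q_K = 0: 125 - 8q_K - 4(q_A) = 0.
Rearranging gives the reaction functions q_A = (186 - 4q_K)/8 and q_K = (125 - 4q_A)/8.
Substituting one into the other gives q_A = 247/12 and q_K = 16/3.
Total output Q = 247/12 + 16/3 = 311/12.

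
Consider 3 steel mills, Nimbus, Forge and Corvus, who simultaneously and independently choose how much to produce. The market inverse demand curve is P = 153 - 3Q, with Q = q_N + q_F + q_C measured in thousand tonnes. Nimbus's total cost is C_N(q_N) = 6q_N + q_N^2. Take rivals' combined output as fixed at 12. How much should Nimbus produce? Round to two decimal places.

With rivals' combined output fixed at 12, Nimbus's profit is π_N = (153 - 3·12 - 3q_N)q_N - (6q_N + q_N²) = (117 - 3q_N)q_N - (6q_N + q_N²).
∂π_N/∂q_N = 111 - 8q_N = 0, so q_N = 111/8.

13.88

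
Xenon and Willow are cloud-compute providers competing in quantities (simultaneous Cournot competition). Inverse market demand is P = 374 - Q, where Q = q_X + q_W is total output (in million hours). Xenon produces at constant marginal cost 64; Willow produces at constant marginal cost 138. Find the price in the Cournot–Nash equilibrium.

Xenon's profit: π_X = (374 - Q)q_X - (64q_X). Setting ∂π_X/∂q_X = 0: 310 - 2q_X - (q_W) = 0.
Willow's profit: π_W = (374 - Q)q_W - (138q_W). Setting ∂π_W/∂q_W = 0: 236 - 2q_W - (q_X) = 0.
So q_X = (310 - q_W)/2 and q_W = (236 - q_X)/2.
Substituting one into the other gives q_X = 128 and q_W = 54.
Total output Q = 182, so price P = 374 - 182 = 192.

192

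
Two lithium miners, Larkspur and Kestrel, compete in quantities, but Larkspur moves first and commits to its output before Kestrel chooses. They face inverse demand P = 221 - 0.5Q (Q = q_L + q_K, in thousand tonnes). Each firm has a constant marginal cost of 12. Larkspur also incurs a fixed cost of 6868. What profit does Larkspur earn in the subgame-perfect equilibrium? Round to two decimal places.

Solve by backward induction. Given q_L, the follower Kestrel maximises π_K = (221 - (1/2)q_L - (1/2)q_K)q_K - 12q_K.
Follower FOC: 209 - (1/2)q_L - q_K = 0, so q_K(q_L) = (209 - (1/2)q_L).
The leader anticipates this reaction. Substituting into P = 221 - 0.5Q gives P = 233/2 - (1/4)q_L, so π_L = (233/2 - (1/4)q_L)q_L - 12q_L.
The leader's first-order condition 209/2 - (1/2)q_L = 0 yields q_L = 209.
Then q_K = (209 - (1/2)·209) = 209/2.
Price P = 221 - (1/2)·(627/2) = 257/4.
Larkspur's profit: (257/4 - 12)·209 - 6868 = 4052.2500.

4052.25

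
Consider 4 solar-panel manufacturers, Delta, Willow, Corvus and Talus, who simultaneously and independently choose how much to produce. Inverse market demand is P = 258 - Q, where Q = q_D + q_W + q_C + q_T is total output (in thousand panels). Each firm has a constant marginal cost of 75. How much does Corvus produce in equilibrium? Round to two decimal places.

36.60

Each firm earns π_i = (258 - Q)q_i - 75q_i.
First-order condition (treating rivals' output as given): 183 - 2q_i - Σ_{j≠i} q_j = 0.
By symmetry each firm produces the same amount; substituting Σ_{j≠i} q_j = 3q_i yields q_i = 183/5.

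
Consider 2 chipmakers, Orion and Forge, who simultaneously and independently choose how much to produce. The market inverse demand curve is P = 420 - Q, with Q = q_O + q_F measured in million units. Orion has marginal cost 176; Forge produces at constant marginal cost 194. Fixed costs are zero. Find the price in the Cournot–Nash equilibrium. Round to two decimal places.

Orion's profit: π_O = (420 - Q)q_O - (176q_O). Setting ∂π_O/∂q_O = 0: 244 - 2q_O - (q_F) = 0.
Forge's first-order condition: 226 - 2q_F - (q_O) = 0.
Rearranging gives the reaction functions q_O = (244 - q_F)/2 and q_F = (226 - q_O)/2.
Solving the pair: q_O = 262/3, q_F = 208/3.
Total output Q = 470/3, so price P = 420 - 470/3 = 790/3.

263.33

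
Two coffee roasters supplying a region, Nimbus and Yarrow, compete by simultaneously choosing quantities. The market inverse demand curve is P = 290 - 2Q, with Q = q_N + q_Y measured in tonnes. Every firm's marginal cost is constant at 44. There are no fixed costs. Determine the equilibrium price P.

126

A representative firm's profit is π_i = q_i(290 - 2Q) - 44q_i.
First-order condition (treating rivals' output as given): 246 - 4q_i - 2q_j = 0.
With identical firms every q_j equals q_i, so q_j = q_i and 246 = 6q_i, giving q_i = 41.
Total output Q = 82, so price P = 290 - 2·82 = 126.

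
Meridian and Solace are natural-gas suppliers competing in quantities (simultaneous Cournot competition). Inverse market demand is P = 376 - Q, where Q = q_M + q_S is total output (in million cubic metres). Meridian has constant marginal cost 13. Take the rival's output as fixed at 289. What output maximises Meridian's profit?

37

With the rival's output fixed at 289, Meridian's profit is π_M = (376 - 289 - q_M)q_M - (13q_M) = (87 - q_M)q_M - (13q_M).
∂π_M/∂q_M = 74 - 2q_M = 0, so q_M = 37.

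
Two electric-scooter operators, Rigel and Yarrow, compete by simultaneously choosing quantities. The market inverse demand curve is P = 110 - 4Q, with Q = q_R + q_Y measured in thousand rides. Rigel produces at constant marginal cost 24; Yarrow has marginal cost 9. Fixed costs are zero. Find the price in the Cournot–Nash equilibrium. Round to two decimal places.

Rigel's profit: π_R = (110 - 4Q)q_R - (24q_R). Setting ∂π_R/∂q_R = 0: 86 - 8q_R - 4(q_Y) = 0.
Yarrow's profit: π_Y = (110 - 4Q)q_Y - (9q_Y). Setting ∂π_Y/∂q_Y = 0: 101 - 8q_Y - 4(q_R) = 0.
So q_R = (86 - 4q_Y)/8 and q_Y = (101 - 4q_R)/8.
Substituting one into the other gives q_R = 71/12 and q_Y = 29/3.
Total output Q = 187/12, so price P = 110 - 4·(187/12) = 143/3.

47.67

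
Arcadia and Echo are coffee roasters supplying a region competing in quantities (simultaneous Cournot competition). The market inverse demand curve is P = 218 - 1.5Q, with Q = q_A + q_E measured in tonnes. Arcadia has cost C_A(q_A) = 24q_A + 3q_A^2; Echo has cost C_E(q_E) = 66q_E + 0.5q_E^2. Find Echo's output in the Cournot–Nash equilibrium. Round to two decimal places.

31.91

Arcadia's profit: π_A = (218 - 1.5Q)q_A - (24q_A + 3q_A²). Setting ∂π_A/∂q_A = 0: 194 - 9q_A - (3/2)(q_E) = 0.
Echo's first-order condition: 152 - 4q_E - (3/2)(q_A) = 0.
So q_A = (194 - (3/2)q_E)/9 and q_E = (152 - (3/2)q_A)/4.
Solving the pair: q_A = 16.2370, q_E = 1436/45.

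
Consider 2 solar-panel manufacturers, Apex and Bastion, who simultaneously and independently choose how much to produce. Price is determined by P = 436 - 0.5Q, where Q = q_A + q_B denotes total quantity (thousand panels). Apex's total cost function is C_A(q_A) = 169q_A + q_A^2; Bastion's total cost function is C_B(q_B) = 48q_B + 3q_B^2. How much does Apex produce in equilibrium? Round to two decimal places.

80.72

Apex's profit: π_A = (436 - 0.5Q)q_A - (169q_A + q_A²). Setting ∂π_A/∂q_A = 0: 267 - 3q_A - (1/2)(q_B) = 0.
Bastion's profit: π_B = (436 - 0.5Q)q_B - (48q_B + 3q_B²). Setting ∂π_B/∂q_B = 0: 388 - 7q_B - (1/2)(q_A) = 0.
Best responses: q_A = (267 - (1/2)q_B)/3, q_B = (388 - (1/2)q_A)/7.
Solving the pair: q_A = 80.7229, q_B = 49.6627.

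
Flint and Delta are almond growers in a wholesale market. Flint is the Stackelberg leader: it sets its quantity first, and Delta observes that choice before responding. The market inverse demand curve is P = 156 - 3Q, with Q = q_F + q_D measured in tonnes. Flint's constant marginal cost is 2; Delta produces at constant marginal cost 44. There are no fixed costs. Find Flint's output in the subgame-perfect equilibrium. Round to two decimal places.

The follower Delta best-responds to any q_F: π_D = (156 - 3Q)q_D - 44q_D.
Follower FOC: 112 - 3q_F - 6q_D = 0, so q_D(q_F) = (112 - 3q_F)/6.
The leader anticipates this reaction. Substituting into P = 156 - 3Q gives P = 100 - (3/2)q_F, so π_F = (100 - (3/2)q_F)q_F - 2q_F.
Leader FOC: 98 - 3q_F = 0, so q_F = 98/3.
Then q_D = (112 - 3·(98/3))/6 = 7/3.

32.67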